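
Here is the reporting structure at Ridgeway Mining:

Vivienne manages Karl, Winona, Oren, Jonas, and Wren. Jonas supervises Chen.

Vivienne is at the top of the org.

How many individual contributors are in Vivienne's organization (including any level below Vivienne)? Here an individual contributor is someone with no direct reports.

5

The people in Vivienne's organization with no one reporting to them are Wren, Chen, Oren, Winona, Karl. That is 5.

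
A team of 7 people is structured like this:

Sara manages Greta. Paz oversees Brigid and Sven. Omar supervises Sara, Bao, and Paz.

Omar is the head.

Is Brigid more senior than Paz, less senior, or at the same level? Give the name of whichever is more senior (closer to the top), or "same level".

Paz

Brigid is 2 levels below Omar; Paz is 1. Paz is higher.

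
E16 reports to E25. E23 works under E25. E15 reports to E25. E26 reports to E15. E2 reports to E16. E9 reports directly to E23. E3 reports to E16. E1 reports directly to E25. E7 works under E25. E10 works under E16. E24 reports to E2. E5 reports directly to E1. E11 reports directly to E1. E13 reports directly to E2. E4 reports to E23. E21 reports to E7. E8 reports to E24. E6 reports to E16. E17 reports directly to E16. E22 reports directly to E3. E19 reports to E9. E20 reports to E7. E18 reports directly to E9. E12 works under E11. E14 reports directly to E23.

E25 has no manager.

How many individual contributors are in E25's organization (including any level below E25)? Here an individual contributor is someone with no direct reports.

15

The people in E25's organization with no one reporting to them are E20, E21, E12, E5, E26, E14, E4, E18, E19, E17, E6, E10, E22, E13, E8. That is 15.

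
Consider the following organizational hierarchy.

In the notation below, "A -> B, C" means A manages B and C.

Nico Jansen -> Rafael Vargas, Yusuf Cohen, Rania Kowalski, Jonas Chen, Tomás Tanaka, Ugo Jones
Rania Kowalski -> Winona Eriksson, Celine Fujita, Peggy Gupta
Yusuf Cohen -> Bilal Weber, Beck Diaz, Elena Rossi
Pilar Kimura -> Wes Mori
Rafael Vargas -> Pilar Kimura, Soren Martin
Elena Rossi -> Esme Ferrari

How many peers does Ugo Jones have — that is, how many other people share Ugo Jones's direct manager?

Ugo Jones reports to Nico Jansen. Nico Jansen's other direct reports are Rafael Vargas, Yusuf Cohen, Rania Kowalski, Jonas Chen, Tomás Tanaka — 5 peers.

5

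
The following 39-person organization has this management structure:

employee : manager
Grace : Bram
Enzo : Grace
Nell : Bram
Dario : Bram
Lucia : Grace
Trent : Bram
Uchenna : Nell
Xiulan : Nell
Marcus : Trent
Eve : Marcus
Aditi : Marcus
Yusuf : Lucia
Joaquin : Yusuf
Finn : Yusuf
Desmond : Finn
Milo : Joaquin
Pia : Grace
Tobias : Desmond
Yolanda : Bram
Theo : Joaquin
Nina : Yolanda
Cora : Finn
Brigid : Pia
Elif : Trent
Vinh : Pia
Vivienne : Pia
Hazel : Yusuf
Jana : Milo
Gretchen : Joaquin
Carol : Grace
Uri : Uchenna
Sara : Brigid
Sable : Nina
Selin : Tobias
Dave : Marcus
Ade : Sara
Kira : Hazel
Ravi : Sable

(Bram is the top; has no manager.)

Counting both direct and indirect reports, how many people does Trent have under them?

Trent directly manages Marcus, Elif. Under Marcus: Dave, Aditi, Eve (3). Elif has no reports. So Trent's organization is 2 direct reports plus everyone under them: 4 + 1 = 5.

5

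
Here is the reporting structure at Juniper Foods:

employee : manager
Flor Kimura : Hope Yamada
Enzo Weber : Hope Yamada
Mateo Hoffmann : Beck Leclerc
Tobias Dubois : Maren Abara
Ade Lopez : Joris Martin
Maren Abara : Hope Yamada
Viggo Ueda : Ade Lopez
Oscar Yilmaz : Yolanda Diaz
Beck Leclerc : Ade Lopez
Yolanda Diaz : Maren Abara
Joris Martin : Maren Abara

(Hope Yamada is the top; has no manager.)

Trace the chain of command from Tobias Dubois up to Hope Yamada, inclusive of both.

Tobias Dubois -> Maren Abara -> Hope Yamada

Tobias Dubois reports to Maren Abara. Maren Abara reports to Hope Yamada. Hope Yamada is at the top.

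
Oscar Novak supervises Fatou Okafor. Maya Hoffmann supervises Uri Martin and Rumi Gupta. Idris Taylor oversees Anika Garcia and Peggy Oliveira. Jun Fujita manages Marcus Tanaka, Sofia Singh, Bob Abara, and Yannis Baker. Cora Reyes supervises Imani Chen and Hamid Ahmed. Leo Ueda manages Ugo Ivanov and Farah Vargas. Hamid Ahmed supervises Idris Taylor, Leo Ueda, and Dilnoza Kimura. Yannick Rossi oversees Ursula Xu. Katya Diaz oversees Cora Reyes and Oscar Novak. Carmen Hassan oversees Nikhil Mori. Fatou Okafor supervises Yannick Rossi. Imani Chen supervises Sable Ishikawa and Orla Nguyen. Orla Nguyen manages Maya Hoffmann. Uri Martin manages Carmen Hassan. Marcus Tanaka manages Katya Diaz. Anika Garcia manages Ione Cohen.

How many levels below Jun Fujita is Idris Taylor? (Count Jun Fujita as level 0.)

5

Chain from Idris Taylor up to Jun Fujita: Idris Taylor → Hamid Ahmed → Cora Reyes → Katya Diaz → Marcus Tanaka → Jun Fujita. That is 5 steps up, so Idris Taylor is 5 levels below Jun Fujita.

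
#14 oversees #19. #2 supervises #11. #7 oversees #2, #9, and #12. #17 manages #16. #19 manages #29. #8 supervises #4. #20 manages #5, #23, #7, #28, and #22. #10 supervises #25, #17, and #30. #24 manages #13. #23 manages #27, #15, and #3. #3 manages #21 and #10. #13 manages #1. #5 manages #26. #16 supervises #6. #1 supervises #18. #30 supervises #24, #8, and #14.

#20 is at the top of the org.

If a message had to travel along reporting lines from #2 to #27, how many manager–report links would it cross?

4

#2 is 2 levels below #20, and #27 is 2 levels below #20 (their lowest common manager). The shortest path runs up from #2 to #20 and back down to #27: 2 + 2 = 4 links.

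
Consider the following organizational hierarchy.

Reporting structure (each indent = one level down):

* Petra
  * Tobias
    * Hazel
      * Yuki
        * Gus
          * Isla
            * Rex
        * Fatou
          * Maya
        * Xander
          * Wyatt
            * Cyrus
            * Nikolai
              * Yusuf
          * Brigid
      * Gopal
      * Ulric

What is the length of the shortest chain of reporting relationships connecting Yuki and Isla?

Isla is in Yuki's organization: the chain from Isla up to Yuki is Isla → Gus → Yuki, which is 2 links.

2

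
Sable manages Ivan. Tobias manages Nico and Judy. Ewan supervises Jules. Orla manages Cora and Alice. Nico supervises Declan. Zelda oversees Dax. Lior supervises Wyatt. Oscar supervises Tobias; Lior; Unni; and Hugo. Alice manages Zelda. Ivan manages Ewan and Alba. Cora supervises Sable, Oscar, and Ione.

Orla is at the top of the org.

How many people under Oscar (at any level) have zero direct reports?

The people in Oscar's organization with no one reporting to them are Hugo, Unni, Wyatt, Judy, Declan. That is 5.

5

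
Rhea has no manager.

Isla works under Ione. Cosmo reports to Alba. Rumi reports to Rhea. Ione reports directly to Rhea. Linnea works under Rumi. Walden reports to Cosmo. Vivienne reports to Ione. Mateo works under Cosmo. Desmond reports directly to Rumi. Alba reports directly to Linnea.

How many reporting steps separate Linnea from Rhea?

Chain from Linnea up to Rhea: Linnea → Rumi → Rhea. That is 2 steps up, so Linnea is 2 levels below Rhea.

2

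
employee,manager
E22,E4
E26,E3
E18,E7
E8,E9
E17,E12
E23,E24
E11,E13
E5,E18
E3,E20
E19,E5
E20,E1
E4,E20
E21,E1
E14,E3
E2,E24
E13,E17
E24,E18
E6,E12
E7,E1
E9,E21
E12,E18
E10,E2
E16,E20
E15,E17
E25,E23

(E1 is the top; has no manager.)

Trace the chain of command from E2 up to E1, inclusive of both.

E2 reports to E24. E24 reports to E18. E18 reports to E7. E7 reports to E1. E1 is at the top.

E2 -> E24 -> E18 -> E7 -> E1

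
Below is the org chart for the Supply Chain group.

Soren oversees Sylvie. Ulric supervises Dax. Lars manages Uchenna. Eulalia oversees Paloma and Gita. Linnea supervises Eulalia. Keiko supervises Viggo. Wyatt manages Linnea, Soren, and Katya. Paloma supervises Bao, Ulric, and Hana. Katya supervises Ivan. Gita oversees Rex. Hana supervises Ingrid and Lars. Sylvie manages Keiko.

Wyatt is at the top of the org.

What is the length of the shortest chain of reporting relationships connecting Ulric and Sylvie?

6

Ulric is 4 levels below Wyatt, and Sylvie is 2 levels below Wyatt (their lowest common manager). The shortest path runs up from Ulric to Wyatt and back down to Sylvie: 4 + 2 = 6 links.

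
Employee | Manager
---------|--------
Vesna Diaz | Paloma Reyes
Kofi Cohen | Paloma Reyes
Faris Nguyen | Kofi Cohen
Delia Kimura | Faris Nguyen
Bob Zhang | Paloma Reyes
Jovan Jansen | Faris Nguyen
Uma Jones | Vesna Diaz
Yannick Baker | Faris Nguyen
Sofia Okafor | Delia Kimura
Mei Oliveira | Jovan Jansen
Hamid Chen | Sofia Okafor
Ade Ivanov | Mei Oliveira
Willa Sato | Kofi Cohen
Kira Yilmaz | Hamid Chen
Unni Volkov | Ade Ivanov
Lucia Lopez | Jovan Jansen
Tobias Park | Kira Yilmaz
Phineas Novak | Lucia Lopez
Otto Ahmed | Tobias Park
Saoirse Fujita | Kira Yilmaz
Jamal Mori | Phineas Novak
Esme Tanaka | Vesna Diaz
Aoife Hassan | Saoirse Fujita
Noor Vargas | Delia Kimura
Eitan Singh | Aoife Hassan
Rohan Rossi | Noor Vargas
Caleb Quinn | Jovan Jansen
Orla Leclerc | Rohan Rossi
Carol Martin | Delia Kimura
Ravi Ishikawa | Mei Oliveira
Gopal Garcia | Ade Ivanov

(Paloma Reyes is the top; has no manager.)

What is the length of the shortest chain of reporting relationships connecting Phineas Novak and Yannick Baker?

Phineas Novak is 3 levels below Faris Nguyen, and Yannick Baker is 1 level below Faris Nguyen (their lowest common manager). The shortest path runs up from Phineas Novak to Faris Nguyen and back down to Yannick Baker: 3 + 1 = 4 links.

4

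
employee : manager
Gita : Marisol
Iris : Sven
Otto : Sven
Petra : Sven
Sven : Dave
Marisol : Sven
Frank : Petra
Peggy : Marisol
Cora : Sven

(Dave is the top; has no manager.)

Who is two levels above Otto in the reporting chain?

Otto reports to Sven, and Sven reports to Dave. So Otto's skip-level manager is Dave.

Dave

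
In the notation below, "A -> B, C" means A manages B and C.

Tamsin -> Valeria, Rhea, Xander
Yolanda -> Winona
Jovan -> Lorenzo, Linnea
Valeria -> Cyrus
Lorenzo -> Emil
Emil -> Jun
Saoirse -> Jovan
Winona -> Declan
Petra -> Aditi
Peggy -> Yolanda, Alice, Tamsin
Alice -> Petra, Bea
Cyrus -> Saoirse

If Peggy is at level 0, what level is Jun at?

Chain from Jun up to Peggy: Jun → Emil → Lorenzo → Jovan → Saoirse → Cyrus → Valeria → Tamsin → Peggy. That is 8 steps up, so Jun is 8 levels below Peggy.

8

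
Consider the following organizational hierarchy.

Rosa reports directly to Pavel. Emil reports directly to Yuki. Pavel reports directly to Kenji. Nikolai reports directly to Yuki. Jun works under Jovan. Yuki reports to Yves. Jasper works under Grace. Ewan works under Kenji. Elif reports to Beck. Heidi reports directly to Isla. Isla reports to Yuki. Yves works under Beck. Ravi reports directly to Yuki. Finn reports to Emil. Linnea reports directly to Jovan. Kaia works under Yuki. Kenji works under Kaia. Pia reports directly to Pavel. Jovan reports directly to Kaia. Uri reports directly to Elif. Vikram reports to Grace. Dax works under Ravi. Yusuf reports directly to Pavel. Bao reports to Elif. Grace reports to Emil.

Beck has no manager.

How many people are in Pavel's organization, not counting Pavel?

3

Pavel directly manages Yusuf, Pia, Rosa. Yusuf has no reports. Pia has no reports. Rosa has no reports. So Pavel's organization is 3 direct reports plus everyone under them: 1 + 1 + 1 = 3.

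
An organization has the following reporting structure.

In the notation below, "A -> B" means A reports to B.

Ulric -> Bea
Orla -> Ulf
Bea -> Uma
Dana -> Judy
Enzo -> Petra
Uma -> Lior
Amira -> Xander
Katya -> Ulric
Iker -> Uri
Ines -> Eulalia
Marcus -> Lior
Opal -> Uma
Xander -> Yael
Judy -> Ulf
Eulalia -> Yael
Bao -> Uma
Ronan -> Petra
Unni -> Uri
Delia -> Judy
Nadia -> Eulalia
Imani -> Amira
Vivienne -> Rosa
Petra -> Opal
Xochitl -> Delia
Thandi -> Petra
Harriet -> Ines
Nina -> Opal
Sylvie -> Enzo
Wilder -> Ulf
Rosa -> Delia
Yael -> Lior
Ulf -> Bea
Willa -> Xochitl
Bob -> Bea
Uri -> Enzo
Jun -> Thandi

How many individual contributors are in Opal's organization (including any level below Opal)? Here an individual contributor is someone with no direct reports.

6

The people in Opal's organization with no one reporting to them are Nina, Ronan, Sylvie, Unni, Iker, Jun. That is 6.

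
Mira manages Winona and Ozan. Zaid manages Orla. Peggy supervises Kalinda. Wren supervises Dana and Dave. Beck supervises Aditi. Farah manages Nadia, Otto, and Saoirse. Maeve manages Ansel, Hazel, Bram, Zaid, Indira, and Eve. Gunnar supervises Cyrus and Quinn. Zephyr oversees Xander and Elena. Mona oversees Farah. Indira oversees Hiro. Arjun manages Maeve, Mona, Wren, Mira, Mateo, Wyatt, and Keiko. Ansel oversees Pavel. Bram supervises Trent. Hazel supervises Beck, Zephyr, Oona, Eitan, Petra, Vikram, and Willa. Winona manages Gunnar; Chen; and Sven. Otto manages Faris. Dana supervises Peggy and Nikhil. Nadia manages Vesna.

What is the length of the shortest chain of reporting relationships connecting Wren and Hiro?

4

Wren is 1 level below Arjun, and Hiro is 3 levels below Arjun (their lowest common manager). The shortest path runs up from Wren to Arjun and back down to Hiro: 1 + 3 = 4 links.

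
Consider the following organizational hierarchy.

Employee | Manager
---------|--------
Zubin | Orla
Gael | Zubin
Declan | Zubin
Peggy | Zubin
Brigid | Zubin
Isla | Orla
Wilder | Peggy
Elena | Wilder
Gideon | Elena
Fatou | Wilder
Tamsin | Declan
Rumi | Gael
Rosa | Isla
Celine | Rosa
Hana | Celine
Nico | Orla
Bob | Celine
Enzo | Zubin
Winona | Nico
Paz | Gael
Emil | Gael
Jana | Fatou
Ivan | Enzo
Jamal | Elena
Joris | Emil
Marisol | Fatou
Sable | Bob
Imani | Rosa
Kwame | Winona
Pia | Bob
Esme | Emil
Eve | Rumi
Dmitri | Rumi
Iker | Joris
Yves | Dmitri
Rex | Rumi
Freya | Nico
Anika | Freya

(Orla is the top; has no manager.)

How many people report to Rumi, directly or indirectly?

Rumi directly manages Eve, Dmitri, Rex. Eve has no reports. Under Dmitri: Yves (1). Rex has no reports. So Rumi's organization is 3 direct reports plus everyone under them: 1 + 2 + 1 = 4.

4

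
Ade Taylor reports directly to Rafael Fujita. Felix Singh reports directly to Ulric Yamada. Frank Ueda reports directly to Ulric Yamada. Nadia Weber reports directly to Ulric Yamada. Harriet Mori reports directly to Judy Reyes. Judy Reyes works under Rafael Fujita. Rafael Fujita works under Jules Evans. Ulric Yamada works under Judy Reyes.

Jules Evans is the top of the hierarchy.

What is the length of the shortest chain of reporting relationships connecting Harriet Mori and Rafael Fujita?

2

Harriet Mori is in Rafael Fujita's organization: the chain from Harriet Mori up to Rafael Fujita is Harriet Mori → Judy Reyes → Rafael Fujita, which is 2 links.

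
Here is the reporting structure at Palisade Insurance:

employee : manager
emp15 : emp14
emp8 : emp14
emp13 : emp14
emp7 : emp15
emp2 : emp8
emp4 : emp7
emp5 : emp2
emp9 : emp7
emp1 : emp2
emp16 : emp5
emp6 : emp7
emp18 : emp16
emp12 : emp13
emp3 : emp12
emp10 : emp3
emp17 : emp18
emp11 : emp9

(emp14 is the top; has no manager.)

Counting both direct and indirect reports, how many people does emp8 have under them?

emp8 directly manages emp2. Under emp2: emp1, emp5, emp16, emp18, emp17 (5). That's 6 in total.

6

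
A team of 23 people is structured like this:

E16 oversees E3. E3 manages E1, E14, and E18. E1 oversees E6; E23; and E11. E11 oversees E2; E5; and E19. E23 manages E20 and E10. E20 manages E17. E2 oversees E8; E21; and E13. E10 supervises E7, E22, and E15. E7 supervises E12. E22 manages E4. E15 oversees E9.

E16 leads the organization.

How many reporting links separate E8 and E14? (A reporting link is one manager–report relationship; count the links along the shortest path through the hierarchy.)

5

E8 is 4 levels below E3, and E14 is 1 level below E3 (their lowest common manager). The shortest path runs up from E8 to E3 and back down to E14: 4 + 1 = 5 links.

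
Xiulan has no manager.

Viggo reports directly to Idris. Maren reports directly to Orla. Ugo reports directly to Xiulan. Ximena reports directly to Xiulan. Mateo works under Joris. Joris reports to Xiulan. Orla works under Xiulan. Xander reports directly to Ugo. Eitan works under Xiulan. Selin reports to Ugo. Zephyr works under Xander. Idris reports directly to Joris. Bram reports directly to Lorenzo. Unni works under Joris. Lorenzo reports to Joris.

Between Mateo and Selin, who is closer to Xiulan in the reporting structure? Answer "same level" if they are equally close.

same level

Both Mateo and Selin are 2 levels below Xiulan.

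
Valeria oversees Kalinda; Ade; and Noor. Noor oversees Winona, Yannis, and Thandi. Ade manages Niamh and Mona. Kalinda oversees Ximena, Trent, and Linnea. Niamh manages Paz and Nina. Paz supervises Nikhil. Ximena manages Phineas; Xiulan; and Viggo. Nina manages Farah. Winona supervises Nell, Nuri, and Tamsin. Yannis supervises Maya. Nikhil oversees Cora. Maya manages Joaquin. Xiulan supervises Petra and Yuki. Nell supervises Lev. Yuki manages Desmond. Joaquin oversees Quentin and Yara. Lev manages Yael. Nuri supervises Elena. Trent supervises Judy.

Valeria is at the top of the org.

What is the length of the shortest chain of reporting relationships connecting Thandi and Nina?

5

Thandi is 2 levels below Valeria, and Nina is 3 levels below Valeria (their lowest common manager). The shortest path runs up from Thandi to Valeria and back down to Nina: 2 + 3 = 5 links.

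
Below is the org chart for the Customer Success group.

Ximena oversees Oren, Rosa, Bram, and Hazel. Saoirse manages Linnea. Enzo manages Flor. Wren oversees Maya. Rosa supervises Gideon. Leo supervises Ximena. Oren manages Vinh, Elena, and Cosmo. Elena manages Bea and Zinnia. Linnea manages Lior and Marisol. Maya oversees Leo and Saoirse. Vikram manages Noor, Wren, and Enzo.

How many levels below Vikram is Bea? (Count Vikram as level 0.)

Chain from Bea up to Vikram: Bea → Elena → Oren → Ximena → Leo → Maya → Wren → Vikram. That is 7 steps up, so Bea is 7 levels below Vikram.

7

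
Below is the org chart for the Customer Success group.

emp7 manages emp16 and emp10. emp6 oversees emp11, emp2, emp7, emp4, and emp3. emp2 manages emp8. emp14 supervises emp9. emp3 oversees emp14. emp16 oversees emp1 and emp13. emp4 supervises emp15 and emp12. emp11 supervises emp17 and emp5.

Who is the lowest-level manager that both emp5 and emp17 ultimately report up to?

emp11

emp5's chain of managers is emp11, emp6. emp17's chain of managers is emp11, emp6. The first manager that appears in both chains is emp11.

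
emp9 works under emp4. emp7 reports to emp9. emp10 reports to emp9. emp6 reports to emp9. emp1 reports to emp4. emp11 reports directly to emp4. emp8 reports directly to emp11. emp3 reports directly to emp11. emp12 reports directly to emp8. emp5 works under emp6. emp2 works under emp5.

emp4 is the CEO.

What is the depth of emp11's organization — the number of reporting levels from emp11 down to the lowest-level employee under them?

The longest chain under emp11 runs emp11 → emp8 → emp12, which is 2 levels below emp11.

2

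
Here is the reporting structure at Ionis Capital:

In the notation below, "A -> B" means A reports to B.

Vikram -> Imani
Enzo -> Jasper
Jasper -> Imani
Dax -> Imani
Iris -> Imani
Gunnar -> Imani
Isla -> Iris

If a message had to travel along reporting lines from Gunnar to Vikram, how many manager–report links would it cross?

2

Gunnar is 1 level below Imani, and Vikram is 1 level below Imani (their lowest common manager). The shortest path runs up from Gunnar to Imani and back down to Vikram: 1 + 1 = 2 links.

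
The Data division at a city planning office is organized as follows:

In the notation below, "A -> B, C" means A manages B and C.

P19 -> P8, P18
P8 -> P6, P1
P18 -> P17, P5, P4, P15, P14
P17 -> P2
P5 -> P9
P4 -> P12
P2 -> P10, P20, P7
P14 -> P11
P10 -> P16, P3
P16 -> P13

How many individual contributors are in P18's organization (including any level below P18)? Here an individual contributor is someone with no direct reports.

8

The people in P18's organization with no one reporting to them are P11, P15, P12, P9, P7, P20, P3, P13. That is 8.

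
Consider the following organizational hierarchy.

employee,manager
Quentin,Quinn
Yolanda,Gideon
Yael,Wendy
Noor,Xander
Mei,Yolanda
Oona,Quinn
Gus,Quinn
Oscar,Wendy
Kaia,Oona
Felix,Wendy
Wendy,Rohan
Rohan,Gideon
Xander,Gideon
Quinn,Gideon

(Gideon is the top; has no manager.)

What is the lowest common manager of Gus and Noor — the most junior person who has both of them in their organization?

Gus's chain of managers is Quinn, Gideon. Noor's chain of managers is Xander, Gideon. The first manager that appears in both chains is Gideon.

Gideon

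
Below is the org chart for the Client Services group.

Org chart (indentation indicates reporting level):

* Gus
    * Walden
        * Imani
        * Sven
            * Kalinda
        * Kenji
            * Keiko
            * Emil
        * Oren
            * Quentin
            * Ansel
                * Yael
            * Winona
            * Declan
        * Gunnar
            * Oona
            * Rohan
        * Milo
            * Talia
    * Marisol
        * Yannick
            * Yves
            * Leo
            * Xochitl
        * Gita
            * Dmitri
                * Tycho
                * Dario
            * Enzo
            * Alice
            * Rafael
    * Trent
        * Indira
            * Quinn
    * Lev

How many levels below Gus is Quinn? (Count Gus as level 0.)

3

Chain from Quinn up to Gus: Quinn → Indira → Trent → Gus. That is 3 steps up, so Quinn is 3 levels below Gus.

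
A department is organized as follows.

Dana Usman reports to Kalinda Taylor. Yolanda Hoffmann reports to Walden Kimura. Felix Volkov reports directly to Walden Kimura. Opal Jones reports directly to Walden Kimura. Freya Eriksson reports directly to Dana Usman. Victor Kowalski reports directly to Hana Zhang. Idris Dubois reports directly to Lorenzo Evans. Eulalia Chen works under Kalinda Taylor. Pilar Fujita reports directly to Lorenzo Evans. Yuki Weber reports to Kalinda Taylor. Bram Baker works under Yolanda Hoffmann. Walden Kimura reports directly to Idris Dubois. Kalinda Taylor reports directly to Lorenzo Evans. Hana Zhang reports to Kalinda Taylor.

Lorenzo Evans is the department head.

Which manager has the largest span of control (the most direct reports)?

Kalinda Taylor

Direct-report counts: Lorenzo Evans has 3; Idris Dubois has 1; Walden Kimura has 3; Yolanda Hoffmann has 1; Kalinda Taylor has 4; Hana Zhang has 1; Dana Usman has 1. The largest is 4, held by Kalinda Taylor.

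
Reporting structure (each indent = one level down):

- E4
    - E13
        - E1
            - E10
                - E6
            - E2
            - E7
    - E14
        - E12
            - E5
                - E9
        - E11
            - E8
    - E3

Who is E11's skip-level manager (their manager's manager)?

E11 reports to E14, and E14 reports to E4. So E11's skip-level manager is E4.

E4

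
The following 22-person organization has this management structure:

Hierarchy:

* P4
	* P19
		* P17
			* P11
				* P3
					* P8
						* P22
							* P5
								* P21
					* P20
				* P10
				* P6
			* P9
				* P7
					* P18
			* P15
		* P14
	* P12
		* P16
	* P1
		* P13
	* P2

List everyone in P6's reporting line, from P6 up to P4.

P6 reports to P11. P11 reports to P17. P17 reports to P19. P19 reports to P4. P4 is at the top.

P6 -> P11 -> P17 -> P19 -> P4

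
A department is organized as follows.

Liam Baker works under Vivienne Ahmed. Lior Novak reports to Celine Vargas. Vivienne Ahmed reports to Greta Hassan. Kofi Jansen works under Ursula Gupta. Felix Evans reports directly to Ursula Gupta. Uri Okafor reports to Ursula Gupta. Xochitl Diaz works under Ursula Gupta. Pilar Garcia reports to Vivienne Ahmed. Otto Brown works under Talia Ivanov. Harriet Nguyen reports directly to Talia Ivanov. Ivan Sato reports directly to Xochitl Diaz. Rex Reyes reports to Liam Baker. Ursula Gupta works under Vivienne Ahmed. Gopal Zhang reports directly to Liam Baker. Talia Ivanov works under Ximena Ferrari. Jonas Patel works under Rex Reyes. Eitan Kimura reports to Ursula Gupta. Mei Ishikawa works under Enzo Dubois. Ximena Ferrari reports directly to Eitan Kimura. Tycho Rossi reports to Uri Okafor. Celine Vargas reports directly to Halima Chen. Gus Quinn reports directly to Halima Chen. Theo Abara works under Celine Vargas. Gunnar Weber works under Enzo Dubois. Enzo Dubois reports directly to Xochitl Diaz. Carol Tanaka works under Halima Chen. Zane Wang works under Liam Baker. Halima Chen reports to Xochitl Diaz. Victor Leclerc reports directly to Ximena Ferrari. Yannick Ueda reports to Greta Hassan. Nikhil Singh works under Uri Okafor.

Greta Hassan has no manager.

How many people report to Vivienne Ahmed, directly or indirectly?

29

Vivienne Ahmed directly manages Ursula Gupta, Liam Baker, Pilar Garcia. Under Ursula Gupta: Kofi Jansen, Uri Okafor, Nikhil Singh, Tycho Rossi, Eitan Kimura, Ximena Ferrari, Victor Leclerc, Talia Ivanov, Harriet Nguyen, Otto Brown, Felix Evans, Xochitl Diaz, Enzo Dubois, Mei Ishikawa, Gunnar Weber, Halima Chen, Gus Quinn, Celine Vargas, Lior Novak, Theo Abara, Carol Tanaka, Ivan Sato (22). Under Liam Baker: Rex Reyes, Jonas Patel, Gopal Zhang, Zane Wang (4). Pilar Garcia has no reports. So Vivienne Ahmed's organization is 3 direct reports plus everyone under them: 23 + 5 + 1 = 29.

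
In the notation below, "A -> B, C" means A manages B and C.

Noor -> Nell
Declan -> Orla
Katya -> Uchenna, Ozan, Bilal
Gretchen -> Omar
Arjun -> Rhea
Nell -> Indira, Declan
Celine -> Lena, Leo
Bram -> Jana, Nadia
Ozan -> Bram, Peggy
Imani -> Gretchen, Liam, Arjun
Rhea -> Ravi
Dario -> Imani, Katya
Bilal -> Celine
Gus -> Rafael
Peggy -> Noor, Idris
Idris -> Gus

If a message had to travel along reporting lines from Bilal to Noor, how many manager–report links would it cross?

Bilal is 1 level below Katya, and Noor is 3 levels below Katya (their lowest common manager). The shortest path runs up from Bilal to Katya and back down to Noor: 1 + 3 = 4 links.

4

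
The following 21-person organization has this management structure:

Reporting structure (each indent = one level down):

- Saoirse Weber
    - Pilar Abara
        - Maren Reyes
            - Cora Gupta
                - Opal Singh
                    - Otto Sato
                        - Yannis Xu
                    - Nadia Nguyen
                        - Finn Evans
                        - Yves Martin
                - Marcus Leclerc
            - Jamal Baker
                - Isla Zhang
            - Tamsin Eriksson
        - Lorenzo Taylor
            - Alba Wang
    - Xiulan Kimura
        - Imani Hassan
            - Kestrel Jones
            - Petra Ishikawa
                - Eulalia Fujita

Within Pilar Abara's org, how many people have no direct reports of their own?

The people in Pilar Abara's organization with no one reporting to them are Alba Wang, Tamsin Eriksson, Isla Zhang, Marcus Leclerc, Yves Martin, Finn Evans, Yannis Xu. That is 7.

7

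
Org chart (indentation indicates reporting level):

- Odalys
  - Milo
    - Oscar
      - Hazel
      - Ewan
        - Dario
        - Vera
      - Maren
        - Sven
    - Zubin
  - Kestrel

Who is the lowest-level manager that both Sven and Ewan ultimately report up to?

Sven's chain of managers is Maren, Oscar, Milo, Odalys. Ewan's chain of managers is Oscar, Milo, Odalys. The first manager that appears in both chains is Oscar.

Oscar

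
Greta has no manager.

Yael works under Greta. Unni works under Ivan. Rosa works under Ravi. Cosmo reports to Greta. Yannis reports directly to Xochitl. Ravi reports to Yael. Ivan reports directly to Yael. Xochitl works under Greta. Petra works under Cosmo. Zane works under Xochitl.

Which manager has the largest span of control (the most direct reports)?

Direct-report counts: Greta has 3; Xochitl has 2; Yael has 2; Ravi has 1; Ivan has 1; Cosmo has 1. The largest is 3, held by Greta.

Greta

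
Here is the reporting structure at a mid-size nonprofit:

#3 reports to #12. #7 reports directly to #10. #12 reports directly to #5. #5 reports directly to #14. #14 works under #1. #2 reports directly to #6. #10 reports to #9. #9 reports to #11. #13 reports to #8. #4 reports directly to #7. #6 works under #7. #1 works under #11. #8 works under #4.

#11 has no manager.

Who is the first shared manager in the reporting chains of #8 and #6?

#8's chain of managers is #4, #7, #10, #9, #11. #6's chain of managers is #7, #10, #9, #11. The first manager that appears in both chains is #7.

#7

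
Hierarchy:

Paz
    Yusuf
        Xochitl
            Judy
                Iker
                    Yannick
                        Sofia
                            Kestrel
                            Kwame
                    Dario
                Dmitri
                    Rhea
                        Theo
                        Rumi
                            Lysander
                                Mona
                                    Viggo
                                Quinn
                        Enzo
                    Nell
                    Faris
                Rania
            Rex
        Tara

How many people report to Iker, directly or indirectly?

5

Iker directly manages Yannick, Dario. Under Yannick: Sofia, Kwame, Kestrel (3). Dario has no reports. So Iker's organization is 2 direct reports plus everyone under them: 4 + 1 = 5.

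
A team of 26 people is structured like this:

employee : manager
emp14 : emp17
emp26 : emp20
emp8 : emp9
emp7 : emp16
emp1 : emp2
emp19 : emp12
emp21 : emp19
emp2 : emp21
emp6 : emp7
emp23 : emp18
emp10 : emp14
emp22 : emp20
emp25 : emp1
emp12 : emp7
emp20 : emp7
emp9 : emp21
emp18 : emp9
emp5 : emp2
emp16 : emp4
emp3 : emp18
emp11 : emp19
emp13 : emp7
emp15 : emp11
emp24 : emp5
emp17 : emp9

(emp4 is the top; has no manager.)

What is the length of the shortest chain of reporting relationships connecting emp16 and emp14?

7

emp14 is in emp16's organization: the chain from emp14 up to emp16 is emp14 → emp17 → emp9 → emp21 → emp19 → emp12 → emp7 → emp16, which is 7 links.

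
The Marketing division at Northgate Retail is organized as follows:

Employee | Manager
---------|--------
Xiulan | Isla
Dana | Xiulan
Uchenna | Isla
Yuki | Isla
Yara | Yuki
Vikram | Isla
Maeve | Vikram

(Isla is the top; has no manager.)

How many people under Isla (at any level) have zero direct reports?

4

The people in Isla's organization with no one reporting to them are Uchenna, Dana, Maeve, Yara. That is 4.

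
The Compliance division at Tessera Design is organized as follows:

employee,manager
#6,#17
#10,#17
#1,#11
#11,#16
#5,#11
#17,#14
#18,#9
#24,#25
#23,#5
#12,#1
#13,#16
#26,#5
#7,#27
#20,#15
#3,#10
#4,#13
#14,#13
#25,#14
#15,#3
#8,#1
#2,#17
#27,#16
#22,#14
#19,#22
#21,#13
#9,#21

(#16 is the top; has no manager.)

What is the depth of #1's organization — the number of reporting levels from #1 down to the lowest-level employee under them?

The longest chain under #1 runs #1 → #8, which is 1 level below #1.

1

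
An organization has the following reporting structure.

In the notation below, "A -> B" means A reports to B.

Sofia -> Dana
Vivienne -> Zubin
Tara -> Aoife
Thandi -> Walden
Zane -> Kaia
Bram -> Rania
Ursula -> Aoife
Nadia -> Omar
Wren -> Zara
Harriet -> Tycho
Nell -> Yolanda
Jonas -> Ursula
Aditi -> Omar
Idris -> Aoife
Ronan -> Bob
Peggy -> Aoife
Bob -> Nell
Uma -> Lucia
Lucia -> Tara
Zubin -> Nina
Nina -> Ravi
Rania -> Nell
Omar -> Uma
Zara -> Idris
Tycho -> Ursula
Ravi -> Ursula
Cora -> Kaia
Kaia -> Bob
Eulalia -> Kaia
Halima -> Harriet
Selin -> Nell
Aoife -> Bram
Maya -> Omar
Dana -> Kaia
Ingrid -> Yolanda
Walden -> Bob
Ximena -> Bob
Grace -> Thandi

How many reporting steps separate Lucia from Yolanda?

Chain from Lucia up to Yolanda: Lucia → Tara → Aoife → Bram → Rania → Nell → Yolanda. That is 6 steps up, so Lucia is 6 levels below Yolanda.

6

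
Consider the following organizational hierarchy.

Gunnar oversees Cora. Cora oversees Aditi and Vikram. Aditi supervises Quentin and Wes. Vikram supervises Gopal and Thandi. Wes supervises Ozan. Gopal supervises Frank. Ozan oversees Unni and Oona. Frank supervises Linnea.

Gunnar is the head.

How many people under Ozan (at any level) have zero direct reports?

2

The people in Ozan's organization with no one reporting to them are Oona, Unni. That is 2.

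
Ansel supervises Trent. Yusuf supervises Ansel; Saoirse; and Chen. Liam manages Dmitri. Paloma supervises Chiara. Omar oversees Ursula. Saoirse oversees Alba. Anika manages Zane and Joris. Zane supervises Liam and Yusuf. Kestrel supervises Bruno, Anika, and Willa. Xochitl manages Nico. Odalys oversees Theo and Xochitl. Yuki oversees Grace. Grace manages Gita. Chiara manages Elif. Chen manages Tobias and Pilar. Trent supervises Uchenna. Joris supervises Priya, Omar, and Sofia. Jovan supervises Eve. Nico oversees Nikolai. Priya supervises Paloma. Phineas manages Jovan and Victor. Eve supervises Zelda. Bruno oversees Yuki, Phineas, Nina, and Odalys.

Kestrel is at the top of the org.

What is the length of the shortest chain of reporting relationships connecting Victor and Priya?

6

Victor is 3 levels below Kestrel, and Priya is 3 levels below Kestrel (their lowest common manager). The shortest path runs up from Victor to Kestrel and back down to Priya: 3 + 3 = 6 links.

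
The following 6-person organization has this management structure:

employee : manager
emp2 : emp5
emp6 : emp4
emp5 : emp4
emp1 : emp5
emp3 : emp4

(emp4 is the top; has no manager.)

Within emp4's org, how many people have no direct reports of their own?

The people in emp4's organization with no one reporting to them are emp6, emp1, emp2, emp3. That is 4.

4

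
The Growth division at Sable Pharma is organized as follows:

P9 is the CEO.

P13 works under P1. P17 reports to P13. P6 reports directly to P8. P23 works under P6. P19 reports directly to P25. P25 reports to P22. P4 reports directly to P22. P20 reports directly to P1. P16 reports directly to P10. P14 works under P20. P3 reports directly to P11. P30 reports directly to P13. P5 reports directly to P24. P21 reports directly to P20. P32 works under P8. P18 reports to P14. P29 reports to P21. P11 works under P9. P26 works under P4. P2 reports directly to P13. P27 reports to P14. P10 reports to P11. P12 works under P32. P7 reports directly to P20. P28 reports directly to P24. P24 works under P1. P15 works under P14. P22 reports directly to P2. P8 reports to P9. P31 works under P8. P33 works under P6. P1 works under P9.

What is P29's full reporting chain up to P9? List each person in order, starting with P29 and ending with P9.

P29 reports to P21. P21 reports to P20. P20 reports to P1. P1 reports to P9. P9 is at the top.

P29 -> P21 -> P20 -> P1 -> P9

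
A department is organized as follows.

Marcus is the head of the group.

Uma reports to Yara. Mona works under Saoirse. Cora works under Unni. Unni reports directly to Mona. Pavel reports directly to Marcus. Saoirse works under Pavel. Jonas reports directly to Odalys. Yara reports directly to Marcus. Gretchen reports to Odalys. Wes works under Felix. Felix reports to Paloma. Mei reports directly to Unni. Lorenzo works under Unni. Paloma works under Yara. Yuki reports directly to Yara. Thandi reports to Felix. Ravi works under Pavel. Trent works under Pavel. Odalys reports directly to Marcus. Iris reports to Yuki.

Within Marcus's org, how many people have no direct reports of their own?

The people in Marcus's organization with no one reporting to them are Jonas, Gretchen, Iris, Wes, Thandi, Uma, Ravi, Trent, Cora, Mei, Lorenzo. That is 11.

11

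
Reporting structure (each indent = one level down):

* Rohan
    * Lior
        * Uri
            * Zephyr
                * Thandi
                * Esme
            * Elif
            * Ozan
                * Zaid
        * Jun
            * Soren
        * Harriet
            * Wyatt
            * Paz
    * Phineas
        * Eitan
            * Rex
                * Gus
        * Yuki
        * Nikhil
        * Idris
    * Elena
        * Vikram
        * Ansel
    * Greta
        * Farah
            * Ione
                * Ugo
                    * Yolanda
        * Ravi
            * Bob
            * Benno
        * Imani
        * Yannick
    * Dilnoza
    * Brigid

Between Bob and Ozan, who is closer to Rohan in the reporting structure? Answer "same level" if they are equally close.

same level

Both Bob and Ozan are 3 levels below Rohan.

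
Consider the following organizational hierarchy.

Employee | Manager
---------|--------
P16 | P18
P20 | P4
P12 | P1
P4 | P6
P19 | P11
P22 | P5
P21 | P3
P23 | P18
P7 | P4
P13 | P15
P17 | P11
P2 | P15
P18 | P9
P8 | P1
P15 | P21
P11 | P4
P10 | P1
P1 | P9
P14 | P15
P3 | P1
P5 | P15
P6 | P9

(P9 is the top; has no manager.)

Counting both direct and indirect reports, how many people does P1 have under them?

P1 directly manages P3, P8, P10, P12. Under P3: P21, P15, P2, P5, P22, P13, P14 (7). P8 has no reports. P10 has no reports. P12 has no reports. So P1's organization is 4 direct reports plus everyone under them: 8 + 1 + 1 + 1 = 11.

11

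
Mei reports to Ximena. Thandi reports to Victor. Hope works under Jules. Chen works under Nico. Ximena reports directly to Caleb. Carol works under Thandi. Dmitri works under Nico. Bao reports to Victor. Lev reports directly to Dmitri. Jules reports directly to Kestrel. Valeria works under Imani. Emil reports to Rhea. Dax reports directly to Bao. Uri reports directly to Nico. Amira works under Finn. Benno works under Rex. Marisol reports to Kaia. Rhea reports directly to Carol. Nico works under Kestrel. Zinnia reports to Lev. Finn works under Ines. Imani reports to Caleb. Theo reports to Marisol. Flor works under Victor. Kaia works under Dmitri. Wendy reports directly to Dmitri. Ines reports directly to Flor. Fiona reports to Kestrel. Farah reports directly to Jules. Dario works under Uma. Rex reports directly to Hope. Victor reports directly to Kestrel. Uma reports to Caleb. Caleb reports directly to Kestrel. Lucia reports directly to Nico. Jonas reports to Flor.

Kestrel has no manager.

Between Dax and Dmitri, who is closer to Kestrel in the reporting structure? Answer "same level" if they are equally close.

Dmitri

Dax is 3 levels below Kestrel; Dmitri is 2. Dmitri is higher.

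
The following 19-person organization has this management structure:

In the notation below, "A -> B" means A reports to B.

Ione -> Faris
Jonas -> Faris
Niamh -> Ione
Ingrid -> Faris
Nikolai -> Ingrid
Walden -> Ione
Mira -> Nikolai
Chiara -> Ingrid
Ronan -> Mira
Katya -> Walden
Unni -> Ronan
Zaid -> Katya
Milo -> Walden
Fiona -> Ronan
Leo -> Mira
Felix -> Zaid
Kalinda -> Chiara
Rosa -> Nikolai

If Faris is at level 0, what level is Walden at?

Chain from Walden up to Faris: Walden → Ione → Faris. That is 2 steps up, so Walden is 2 levels below Faris.

2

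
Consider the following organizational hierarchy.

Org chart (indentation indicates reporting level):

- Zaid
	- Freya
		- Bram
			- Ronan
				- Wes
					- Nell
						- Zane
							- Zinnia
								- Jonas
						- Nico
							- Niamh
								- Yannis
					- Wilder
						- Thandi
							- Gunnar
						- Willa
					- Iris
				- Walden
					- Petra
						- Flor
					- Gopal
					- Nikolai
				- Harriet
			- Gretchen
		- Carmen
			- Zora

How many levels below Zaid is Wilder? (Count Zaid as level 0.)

Chain from Wilder up to Zaid: Wilder → Wes → Ronan → Bram → Freya → Zaid. That is 5 steps up, so Wilder is 5 levels below Zaid.

5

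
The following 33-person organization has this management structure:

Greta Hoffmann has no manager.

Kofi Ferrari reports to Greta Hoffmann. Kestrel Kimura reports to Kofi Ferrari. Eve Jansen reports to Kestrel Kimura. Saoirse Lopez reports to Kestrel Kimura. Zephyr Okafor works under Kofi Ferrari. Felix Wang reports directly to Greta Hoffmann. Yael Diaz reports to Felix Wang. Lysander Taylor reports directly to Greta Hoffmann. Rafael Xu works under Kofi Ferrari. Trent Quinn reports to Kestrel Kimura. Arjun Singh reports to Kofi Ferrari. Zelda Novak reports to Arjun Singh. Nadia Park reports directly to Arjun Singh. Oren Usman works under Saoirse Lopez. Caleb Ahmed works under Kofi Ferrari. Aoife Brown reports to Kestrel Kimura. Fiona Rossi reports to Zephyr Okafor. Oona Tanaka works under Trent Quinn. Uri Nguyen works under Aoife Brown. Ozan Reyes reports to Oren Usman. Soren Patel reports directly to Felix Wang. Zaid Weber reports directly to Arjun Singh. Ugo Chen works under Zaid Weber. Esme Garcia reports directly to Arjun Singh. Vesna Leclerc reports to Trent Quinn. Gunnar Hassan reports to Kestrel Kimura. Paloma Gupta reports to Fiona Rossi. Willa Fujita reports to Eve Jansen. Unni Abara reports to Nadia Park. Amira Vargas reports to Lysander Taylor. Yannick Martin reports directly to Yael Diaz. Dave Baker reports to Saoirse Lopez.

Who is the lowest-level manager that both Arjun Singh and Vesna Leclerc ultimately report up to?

Arjun Singh's chain of managers is Kofi Ferrari, Greta Hoffmann. Vesna Leclerc's chain of managers is Trent Quinn, Kestrel Kimura, Kofi Ferrari, Greta Hoffmann. The first manager that appears in both chains is Kofi Ferrari.

Kofi Ferrari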